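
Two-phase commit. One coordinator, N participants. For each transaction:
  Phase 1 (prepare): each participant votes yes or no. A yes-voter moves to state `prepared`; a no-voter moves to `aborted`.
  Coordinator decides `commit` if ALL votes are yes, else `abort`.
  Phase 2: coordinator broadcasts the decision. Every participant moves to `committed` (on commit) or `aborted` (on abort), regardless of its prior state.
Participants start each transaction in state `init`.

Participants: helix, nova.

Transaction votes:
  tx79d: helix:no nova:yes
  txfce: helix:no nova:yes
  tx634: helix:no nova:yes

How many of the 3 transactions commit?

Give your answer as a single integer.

Answer: 0

Derivation:
tx79d: no from helix -> abort (commits=0)
txfce: no from helix -> abort (commits=0)
tx634: no from helix -> abort (commits=0)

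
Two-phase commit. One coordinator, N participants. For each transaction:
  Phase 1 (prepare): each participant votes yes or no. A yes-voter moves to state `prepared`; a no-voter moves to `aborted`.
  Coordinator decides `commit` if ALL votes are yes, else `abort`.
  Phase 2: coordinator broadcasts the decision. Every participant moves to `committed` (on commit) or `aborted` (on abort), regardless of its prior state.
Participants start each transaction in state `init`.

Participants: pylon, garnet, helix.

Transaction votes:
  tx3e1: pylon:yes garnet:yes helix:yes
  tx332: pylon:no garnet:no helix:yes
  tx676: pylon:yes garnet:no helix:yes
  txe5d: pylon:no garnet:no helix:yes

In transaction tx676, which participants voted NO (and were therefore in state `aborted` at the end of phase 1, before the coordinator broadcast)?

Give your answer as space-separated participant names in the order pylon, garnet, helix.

Answer: garnet

Derivation:
Txn tx676 phase 1: pylon yes -> prepared; garnet no -> aborted; helix yes -> prepared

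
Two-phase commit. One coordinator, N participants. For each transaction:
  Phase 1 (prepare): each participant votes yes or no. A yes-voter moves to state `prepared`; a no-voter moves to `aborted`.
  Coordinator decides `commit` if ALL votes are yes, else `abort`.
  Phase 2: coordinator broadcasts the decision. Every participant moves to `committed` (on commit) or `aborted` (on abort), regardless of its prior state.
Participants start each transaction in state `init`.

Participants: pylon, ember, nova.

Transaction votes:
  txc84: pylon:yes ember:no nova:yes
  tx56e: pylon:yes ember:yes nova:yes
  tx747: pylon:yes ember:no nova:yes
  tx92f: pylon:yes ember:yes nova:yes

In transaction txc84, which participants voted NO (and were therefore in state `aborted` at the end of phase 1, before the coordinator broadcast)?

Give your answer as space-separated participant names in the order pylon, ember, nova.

Answer: ember

Derivation:
Txn txc84 phase 1: pylon yes -> prepared; ember no -> aborted; nova yes -> prepared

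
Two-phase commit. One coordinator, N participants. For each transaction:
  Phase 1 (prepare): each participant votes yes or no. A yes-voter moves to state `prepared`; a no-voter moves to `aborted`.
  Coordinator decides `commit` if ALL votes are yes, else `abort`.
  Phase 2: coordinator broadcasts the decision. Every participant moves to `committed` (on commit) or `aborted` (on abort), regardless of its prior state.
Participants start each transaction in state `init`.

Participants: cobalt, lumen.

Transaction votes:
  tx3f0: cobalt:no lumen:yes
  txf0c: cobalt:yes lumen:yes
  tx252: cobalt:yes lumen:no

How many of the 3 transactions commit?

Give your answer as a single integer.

Answer: 1

Derivation:
tx3f0: no from cobalt -> abort (commits=0)
txf0c: all yes -> commit (commits=1)
tx252: no from lumen -> abort (commits=1)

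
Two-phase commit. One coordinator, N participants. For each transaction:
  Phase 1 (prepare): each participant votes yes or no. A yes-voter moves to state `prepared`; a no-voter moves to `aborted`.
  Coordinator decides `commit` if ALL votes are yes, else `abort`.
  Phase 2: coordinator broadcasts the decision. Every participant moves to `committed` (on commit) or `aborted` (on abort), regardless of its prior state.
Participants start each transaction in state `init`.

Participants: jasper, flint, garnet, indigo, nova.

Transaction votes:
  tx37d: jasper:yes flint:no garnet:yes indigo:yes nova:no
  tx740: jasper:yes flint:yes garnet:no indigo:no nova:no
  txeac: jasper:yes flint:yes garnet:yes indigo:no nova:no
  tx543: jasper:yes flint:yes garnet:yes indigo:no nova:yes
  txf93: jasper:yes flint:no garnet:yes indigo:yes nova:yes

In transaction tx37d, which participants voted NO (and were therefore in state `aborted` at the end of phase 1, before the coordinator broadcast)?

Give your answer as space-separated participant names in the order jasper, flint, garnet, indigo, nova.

Answer: flint nova

Derivation:
Txn tx37d phase 1: jasper yes -> prepared; flint no -> aborted; garnet yes -> prepared; indigo yes -> prepared; nova no -> aborted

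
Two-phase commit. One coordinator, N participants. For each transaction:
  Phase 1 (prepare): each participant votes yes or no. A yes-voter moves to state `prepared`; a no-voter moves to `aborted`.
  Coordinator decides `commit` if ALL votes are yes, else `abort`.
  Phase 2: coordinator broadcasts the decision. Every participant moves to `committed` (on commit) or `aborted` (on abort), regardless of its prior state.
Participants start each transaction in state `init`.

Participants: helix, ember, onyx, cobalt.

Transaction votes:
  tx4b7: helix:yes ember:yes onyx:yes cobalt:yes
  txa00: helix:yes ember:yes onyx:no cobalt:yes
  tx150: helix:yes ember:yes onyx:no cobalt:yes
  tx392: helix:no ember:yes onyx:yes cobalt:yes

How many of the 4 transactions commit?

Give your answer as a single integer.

tx4b7: all yes -> commit (commits=1)
txa00: no from onyx -> abort (commits=1)
tx150: no from onyx -> abort (commits=1)
tx392: no from helix -> abort (commits=1)

Answer: 1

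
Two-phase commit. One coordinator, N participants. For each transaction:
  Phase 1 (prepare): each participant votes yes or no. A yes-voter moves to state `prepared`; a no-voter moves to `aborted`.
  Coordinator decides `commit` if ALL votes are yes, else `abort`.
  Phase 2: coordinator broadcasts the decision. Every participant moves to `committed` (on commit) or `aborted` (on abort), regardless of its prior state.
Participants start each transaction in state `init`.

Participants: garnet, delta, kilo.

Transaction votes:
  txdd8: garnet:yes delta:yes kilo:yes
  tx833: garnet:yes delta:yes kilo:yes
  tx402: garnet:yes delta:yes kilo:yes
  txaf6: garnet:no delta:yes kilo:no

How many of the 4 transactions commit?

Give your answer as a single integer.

Answer: 3

Derivation:
txdd8: all yes -> commit (commits=1)
tx833: all yes -> commit (commits=2)
tx402: all yes -> commit (commits=3)
txaf6: no from garnet, kilo -> abort (commits=3)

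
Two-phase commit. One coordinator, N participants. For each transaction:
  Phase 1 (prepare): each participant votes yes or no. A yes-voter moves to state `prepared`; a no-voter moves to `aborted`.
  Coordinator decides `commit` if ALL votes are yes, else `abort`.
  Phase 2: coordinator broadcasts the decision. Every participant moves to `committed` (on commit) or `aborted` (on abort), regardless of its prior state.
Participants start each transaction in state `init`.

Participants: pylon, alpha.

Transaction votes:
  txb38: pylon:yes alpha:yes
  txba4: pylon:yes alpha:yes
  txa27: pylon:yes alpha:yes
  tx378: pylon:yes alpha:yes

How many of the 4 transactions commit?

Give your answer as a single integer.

Answer: 4

Derivation:
txb38: all yes -> commit (commits=1)
txba4: all yes -> commit (commits=2)
txa27: all yes -> commit (commits=3)
tx378: all yes -> commit (commits=4)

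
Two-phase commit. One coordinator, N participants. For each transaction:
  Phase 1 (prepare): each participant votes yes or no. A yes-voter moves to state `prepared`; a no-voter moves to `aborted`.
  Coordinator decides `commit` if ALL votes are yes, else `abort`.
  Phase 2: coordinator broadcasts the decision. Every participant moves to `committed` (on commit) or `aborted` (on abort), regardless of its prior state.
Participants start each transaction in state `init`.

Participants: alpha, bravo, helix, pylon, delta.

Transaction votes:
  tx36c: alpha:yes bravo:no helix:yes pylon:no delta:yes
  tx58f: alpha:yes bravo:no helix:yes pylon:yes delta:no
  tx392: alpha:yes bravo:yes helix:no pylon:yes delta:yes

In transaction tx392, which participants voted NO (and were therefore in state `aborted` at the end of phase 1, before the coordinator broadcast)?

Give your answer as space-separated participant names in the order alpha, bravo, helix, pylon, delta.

Txn tx392 phase 1: alpha yes -> prepared; bravo yes -> prepared; helix no -> aborted; pylon yes -> prepared; delta yes -> prepared

Answer: helix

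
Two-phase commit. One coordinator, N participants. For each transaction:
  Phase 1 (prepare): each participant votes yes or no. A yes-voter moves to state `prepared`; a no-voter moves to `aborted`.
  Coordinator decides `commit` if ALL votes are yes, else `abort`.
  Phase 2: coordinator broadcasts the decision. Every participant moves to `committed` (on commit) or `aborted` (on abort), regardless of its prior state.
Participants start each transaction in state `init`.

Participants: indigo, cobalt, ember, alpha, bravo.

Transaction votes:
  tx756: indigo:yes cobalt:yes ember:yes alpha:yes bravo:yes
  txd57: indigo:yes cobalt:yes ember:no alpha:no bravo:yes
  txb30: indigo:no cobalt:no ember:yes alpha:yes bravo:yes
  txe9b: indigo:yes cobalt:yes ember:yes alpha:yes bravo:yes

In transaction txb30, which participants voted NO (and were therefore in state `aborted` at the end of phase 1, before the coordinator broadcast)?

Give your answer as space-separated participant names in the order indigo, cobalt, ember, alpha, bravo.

Answer: indigo cobalt

Derivation:
Txn txb30 phase 1: indigo no -> aborted; cobalt no -> aborted; ember yes -> prepared; alpha yes -> prepared; bravo yes -> prepared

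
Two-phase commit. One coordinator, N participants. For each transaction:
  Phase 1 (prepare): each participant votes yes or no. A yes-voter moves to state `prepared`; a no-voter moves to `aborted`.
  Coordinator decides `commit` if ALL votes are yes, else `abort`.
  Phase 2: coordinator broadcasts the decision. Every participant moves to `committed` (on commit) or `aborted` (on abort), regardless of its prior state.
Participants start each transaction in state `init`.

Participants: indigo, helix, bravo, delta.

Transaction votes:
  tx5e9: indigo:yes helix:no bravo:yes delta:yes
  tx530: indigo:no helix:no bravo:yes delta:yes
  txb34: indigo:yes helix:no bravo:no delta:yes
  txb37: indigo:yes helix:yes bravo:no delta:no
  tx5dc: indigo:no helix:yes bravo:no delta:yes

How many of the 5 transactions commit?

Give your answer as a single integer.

Answer: 0

Derivation:
tx5e9: no from helix -> abort (commits=0)
tx530: no from indigo, helix -> abort (commits=0)
txb34: no from helix, bravo -> abort (commits=0)
txb37: no from bravo, delta -> abort (commits=0)
tx5dc: no from indigo, bravo -> abort (commits=0)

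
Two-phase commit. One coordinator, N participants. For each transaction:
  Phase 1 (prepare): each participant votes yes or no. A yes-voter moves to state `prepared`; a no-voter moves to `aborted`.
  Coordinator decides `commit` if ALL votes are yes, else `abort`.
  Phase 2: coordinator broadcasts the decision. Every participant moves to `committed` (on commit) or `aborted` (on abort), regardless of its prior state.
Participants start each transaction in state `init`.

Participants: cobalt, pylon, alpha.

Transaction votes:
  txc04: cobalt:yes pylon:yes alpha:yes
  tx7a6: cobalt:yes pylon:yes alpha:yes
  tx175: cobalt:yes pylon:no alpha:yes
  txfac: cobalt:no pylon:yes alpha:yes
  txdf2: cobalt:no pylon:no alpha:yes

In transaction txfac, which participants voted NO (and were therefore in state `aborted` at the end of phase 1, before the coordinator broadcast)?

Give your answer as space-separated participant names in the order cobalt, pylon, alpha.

Answer: cobalt

Derivation:
Txn txfac phase 1: cobalt no -> aborted; pylon yes -> prepared; alpha yes -> prepared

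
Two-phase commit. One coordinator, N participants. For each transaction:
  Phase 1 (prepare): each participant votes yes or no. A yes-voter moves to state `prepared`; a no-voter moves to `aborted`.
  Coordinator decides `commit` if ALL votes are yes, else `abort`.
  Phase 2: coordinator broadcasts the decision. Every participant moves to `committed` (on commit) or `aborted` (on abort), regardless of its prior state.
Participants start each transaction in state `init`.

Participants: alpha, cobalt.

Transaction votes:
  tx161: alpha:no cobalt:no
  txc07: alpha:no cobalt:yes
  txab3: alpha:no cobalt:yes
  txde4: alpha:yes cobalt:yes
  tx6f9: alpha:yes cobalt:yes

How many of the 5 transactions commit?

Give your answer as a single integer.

Answer: 2

Derivation:
tx161: no from alpha, cobalt -> abort (commits=0)
txc07: no from alpha -> abort (commits=0)
txab3: no from alpha -> abort (commits=0)
txde4: all yes -> commit (commits=1)
tx6f9: all yes -> commit (commits=2)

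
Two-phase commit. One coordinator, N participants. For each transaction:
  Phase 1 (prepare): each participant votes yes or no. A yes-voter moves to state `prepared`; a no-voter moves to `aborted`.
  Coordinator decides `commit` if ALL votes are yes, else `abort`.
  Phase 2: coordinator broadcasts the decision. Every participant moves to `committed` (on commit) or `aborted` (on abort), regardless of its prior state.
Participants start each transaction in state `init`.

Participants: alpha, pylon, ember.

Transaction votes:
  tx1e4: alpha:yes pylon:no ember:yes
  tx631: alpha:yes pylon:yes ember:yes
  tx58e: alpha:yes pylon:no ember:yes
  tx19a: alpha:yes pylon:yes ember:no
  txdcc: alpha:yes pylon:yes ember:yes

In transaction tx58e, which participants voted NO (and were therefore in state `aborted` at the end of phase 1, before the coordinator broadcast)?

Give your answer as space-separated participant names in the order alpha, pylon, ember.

Answer: pylon

Derivation:
Txn tx58e phase 1: alpha yes -> prepared; pylon no -> aborted; ember yes -> prepared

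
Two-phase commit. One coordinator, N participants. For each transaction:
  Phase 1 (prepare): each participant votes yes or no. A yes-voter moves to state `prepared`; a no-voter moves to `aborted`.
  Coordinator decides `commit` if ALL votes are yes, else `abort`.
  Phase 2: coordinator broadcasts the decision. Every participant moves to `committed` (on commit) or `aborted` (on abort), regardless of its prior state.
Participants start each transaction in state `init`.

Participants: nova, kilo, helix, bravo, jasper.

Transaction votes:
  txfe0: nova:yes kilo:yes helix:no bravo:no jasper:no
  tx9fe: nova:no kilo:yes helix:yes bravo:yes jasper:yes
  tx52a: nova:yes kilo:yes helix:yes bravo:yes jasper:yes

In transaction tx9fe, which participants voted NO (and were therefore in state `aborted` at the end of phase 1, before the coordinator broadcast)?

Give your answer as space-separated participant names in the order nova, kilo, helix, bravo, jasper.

Txn tx9fe phase 1: nova no -> aborted; kilo yes -> prepared; helix yes -> prepared; bravo yes -> prepared; jasper yes -> prepared

Answer: nova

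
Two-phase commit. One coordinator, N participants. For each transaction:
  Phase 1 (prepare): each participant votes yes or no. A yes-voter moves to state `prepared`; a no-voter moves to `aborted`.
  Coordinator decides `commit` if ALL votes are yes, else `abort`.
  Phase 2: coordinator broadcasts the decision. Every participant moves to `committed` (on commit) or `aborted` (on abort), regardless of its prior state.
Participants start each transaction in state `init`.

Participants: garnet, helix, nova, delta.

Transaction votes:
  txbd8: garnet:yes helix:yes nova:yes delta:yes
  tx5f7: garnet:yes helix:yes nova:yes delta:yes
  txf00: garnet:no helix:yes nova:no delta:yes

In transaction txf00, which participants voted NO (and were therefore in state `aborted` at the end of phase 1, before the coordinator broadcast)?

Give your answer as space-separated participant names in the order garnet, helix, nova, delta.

Answer: garnet nova

Derivation:
Txn txf00 phase 1: garnet no -> aborted; helix yes -> prepared; nova no -> aborted; delta yes -> prepared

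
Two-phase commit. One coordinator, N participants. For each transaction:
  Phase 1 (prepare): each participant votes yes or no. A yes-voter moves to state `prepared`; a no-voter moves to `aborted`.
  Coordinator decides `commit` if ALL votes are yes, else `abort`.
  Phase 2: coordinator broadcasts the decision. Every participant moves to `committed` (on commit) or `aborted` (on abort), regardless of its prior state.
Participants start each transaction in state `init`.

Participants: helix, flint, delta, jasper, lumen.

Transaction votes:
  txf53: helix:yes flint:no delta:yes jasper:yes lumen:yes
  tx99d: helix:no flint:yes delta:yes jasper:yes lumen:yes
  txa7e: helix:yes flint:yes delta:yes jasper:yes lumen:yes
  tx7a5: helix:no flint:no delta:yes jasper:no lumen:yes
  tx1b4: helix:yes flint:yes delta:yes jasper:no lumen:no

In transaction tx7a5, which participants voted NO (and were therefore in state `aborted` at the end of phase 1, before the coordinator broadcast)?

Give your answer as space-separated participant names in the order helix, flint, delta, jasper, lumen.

Answer: helix flint jasper

Derivation:
Txn tx7a5 phase 1: helix no -> aborted; flint no -> aborted; delta yes -> prepared; jasper no -> aborted; lumen yes -> prepared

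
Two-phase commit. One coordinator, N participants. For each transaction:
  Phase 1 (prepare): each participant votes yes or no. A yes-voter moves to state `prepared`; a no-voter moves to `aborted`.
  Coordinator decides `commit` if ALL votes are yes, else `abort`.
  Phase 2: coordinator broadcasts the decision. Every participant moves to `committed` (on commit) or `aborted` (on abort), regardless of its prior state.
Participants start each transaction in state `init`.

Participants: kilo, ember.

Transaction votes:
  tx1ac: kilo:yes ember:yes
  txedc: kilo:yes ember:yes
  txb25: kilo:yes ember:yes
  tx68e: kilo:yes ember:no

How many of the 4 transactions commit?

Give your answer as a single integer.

tx1ac: all yes -> commit (commits=1)
txedc: all yes -> commit (commits=2)
txb25: all yes -> commit (commits=3)
tx68e: no from ember -> abort (commits=3)

Answer: 3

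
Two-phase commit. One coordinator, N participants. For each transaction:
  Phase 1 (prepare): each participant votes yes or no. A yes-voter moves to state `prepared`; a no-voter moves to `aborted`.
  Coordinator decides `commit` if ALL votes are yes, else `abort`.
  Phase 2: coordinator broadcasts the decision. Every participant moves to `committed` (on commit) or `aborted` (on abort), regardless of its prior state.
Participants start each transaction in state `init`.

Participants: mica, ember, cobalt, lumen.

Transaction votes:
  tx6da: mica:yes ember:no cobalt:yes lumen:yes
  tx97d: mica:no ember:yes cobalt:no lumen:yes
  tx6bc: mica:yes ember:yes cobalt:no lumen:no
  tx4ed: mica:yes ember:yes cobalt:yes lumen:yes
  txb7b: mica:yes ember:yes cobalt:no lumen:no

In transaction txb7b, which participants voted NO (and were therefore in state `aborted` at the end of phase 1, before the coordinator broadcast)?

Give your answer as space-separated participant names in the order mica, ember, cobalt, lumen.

Answer: cobalt lumen

Derivation:
Txn txb7b phase 1: mica yes -> prepared; ember yes -> prepared; cobalt no -> aborted; lumen no -> aborted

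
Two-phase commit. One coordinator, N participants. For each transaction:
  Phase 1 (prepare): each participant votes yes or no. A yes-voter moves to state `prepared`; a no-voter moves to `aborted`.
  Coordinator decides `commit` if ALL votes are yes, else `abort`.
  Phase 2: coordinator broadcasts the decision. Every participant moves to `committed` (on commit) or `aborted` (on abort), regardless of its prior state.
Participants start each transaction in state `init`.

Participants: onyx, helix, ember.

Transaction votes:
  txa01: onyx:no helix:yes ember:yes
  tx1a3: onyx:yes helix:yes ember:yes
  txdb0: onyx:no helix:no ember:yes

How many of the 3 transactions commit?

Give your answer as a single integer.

txa01: no from onyx -> abort (commits=0)
tx1a3: all yes -> commit (commits=1)
txdb0: no from onyx, helix -> abort (commits=1)

Answer: 1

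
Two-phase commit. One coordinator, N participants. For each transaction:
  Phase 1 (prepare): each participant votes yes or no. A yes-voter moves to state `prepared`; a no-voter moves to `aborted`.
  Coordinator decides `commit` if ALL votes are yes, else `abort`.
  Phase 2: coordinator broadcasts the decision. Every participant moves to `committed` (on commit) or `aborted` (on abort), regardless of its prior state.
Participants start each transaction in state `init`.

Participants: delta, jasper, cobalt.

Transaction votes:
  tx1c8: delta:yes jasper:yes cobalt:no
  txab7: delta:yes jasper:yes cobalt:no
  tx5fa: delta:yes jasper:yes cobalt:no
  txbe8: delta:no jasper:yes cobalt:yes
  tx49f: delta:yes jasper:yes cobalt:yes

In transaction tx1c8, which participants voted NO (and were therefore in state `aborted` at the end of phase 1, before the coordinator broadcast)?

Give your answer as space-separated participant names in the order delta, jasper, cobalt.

Answer: cobalt

Derivation:
Txn tx1c8 phase 1: delta yes -> prepared; jasper yes -> prepared; cobalt no -> aborted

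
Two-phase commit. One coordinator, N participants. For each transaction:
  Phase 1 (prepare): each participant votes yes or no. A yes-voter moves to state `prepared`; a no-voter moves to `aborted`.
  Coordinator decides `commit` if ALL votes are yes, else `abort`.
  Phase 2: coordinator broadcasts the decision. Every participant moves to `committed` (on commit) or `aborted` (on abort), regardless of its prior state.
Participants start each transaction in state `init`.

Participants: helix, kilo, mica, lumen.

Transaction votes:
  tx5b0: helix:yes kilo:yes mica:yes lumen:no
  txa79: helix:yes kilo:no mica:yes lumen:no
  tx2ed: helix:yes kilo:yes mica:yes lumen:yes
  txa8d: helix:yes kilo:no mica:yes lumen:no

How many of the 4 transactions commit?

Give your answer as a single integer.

tx5b0: no from lumen -> abort (commits=0)
txa79: no from kilo, lumen -> abort (commits=0)
tx2ed: all yes -> commit (commits=1)
txa8d: no from kilo, lumen -> abort (commits=1)

Answer: 1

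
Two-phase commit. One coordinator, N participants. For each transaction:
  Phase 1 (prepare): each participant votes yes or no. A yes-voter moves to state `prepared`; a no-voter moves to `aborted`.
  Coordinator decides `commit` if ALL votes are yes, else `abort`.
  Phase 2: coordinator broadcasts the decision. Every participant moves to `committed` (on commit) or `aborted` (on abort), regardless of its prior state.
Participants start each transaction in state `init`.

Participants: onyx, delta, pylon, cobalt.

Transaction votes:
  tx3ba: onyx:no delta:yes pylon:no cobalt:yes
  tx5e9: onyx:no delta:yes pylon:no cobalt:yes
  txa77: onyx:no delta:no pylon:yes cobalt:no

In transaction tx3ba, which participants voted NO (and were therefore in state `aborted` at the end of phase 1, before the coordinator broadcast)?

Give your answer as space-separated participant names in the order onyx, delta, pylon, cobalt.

Answer: onyx pylon

Derivation:
Txn tx3ba phase 1: onyx no -> aborted; delta yes -> prepared; pylon no -> aborted; cobalt yes -> prepared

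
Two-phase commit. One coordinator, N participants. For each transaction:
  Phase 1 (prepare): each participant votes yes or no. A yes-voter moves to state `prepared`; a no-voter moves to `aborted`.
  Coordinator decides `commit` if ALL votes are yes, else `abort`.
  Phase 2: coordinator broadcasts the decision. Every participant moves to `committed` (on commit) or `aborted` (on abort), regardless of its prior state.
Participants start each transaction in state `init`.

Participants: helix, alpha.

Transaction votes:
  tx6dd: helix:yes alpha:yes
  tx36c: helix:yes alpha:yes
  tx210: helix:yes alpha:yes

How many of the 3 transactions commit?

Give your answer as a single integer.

tx6dd: all yes -> commit (commits=1)
tx36c: all yes -> commit (commits=2)
tx210: all yes -> commit (commits=3)

Answer: 3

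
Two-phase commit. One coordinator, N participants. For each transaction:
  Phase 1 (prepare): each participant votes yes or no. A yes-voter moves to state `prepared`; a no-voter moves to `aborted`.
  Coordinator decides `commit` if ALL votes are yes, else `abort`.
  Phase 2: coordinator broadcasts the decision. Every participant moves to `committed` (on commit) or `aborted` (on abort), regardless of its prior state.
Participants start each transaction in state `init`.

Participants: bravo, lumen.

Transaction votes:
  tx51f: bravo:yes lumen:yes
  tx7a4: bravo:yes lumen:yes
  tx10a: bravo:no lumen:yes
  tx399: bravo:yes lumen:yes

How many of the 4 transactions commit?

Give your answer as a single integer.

tx51f: all yes -> commit (commits=1)
tx7a4: all yes -> commit (commits=2)
tx10a: no from bravo -> abort (commits=2)
tx399: all yes -> commit (commits=3)

Answer: 3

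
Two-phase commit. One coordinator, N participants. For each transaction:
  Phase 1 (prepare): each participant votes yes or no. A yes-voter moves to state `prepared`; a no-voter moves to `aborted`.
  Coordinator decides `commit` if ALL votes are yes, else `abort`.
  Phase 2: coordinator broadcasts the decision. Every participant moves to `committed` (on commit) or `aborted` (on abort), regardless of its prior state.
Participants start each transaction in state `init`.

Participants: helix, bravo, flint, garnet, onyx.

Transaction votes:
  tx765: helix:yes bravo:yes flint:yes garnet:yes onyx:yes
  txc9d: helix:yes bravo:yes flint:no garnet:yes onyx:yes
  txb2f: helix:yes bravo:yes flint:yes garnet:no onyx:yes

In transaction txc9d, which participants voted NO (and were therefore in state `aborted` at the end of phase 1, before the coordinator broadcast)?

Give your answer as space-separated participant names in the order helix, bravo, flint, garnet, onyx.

Txn txc9d phase 1: helix yes -> prepared; bravo yes -> prepared; flint no -> aborted; garnet yes -> prepared; onyx yes -> prepared

Answer: flint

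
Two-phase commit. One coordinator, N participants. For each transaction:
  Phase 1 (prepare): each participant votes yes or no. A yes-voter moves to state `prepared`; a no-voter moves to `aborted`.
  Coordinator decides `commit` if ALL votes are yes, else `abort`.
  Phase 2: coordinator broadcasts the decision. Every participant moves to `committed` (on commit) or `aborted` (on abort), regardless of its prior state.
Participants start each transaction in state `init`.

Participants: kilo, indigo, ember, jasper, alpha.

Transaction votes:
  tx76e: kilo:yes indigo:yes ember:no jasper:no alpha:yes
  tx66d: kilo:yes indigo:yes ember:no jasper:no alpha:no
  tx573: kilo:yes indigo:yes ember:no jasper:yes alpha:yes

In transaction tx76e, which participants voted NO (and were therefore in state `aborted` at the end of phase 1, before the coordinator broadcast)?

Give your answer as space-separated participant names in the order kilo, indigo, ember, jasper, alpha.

Answer: ember jasper

Derivation:
Txn tx76e phase 1: kilo yes -> prepared; indigo yes -> prepared; ember no -> aborted; jasper no -> aborted; alpha yes -> prepared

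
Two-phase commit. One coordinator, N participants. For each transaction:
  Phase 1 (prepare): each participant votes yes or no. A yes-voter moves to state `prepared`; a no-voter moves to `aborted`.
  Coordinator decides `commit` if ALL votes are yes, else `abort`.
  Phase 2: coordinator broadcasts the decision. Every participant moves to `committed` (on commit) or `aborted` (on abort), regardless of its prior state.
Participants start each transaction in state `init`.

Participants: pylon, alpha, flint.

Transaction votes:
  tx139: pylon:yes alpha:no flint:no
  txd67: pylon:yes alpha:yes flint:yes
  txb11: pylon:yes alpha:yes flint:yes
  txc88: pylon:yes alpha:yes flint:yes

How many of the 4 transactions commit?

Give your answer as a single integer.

Answer: 3

Derivation:
tx139: no from alpha, flint -> abort (commits=0)
txd67: all yes -> commit (commits=1)
txb11: all yes -> commit (commits=2)
txc88: all yes -> commit (commits=3)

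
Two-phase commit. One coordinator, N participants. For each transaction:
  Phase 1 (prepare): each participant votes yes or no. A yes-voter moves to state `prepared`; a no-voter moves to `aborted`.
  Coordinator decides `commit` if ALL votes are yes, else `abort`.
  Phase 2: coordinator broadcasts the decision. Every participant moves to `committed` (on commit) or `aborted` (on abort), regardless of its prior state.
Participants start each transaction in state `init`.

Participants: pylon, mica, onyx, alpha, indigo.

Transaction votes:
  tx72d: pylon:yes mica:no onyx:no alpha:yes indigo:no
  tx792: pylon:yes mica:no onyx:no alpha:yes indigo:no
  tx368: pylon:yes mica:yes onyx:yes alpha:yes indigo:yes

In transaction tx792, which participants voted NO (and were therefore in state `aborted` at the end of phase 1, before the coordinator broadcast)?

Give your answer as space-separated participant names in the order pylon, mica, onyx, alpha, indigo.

Answer: mica onyx indigo

Derivation:
Txn tx792 phase 1: pylon yes -> prepared; mica no -> aborted; onyx no -> aborted; alpha yes -> prepared; indigo no -> aborted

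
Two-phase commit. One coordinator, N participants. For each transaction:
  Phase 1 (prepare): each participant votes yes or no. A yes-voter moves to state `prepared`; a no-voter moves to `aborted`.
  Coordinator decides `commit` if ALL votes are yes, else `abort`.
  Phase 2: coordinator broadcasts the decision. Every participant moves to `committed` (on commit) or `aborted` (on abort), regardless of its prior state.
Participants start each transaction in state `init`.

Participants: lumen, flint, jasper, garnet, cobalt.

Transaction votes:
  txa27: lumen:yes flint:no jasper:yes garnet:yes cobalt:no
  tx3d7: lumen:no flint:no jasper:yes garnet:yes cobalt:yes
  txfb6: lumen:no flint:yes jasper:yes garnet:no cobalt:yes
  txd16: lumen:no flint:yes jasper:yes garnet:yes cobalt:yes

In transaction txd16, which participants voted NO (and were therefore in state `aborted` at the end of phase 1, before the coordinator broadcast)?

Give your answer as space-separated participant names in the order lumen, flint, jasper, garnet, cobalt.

Txn txd16 phase 1: lumen no -> aborted; flint yes -> prepared; jasper yes -> prepared; garnet yes -> prepared; cobalt yes -> prepared

Answer: lumen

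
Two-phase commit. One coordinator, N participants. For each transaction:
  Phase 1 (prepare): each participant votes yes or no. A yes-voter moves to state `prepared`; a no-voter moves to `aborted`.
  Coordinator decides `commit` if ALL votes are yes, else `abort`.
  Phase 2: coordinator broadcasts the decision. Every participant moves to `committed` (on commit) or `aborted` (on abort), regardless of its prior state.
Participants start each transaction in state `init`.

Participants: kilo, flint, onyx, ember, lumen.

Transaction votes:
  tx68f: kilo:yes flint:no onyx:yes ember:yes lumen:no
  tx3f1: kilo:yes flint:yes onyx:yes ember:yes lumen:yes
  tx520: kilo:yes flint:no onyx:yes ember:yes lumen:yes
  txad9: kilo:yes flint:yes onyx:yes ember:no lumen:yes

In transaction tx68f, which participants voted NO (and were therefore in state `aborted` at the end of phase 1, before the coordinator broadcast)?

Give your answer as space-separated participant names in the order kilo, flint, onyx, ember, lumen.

Answer: flint lumen

Derivation:
Txn tx68f phase 1: kilo yes -> prepared; flint no -> aborted; onyx yes -> prepared; ember yes -> prepared; lumen no -> aborted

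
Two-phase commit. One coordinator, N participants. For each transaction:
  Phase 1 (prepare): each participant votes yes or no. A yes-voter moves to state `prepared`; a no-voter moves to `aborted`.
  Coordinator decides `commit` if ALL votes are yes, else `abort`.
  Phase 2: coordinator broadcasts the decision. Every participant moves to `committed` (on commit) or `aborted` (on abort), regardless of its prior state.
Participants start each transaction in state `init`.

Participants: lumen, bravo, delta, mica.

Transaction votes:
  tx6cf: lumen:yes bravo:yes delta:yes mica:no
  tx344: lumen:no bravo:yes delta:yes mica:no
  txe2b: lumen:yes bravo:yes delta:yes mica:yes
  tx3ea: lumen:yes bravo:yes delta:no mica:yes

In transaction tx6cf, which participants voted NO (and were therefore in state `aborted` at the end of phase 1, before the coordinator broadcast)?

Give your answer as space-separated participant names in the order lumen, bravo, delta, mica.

Answer: mica

Derivation:
Txn tx6cf phase 1: lumen yes -> prepared; bravo yes -> prepared; delta yes -> prepared; mica no -> aborted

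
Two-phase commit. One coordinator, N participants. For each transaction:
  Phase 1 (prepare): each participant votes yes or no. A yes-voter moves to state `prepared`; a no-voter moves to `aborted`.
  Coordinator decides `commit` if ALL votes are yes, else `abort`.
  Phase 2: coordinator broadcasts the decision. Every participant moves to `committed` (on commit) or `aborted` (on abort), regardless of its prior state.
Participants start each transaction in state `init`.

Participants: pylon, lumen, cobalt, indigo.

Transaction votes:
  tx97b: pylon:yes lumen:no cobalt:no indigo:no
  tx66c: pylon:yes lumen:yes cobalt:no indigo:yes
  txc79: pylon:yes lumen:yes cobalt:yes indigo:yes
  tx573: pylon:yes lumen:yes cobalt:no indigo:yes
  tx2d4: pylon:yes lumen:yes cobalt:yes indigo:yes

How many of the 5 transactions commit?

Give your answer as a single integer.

tx97b: no from lumen, cobalt, indigo -> abort (commits=0)
tx66c: no from cobalt -> abort (commits=0)
txc79: all yes -> commit (commits=1)
tx573: no from cobalt -> abort (commits=1)
tx2d4: all yes -> commit (commits=2)

Answer: 2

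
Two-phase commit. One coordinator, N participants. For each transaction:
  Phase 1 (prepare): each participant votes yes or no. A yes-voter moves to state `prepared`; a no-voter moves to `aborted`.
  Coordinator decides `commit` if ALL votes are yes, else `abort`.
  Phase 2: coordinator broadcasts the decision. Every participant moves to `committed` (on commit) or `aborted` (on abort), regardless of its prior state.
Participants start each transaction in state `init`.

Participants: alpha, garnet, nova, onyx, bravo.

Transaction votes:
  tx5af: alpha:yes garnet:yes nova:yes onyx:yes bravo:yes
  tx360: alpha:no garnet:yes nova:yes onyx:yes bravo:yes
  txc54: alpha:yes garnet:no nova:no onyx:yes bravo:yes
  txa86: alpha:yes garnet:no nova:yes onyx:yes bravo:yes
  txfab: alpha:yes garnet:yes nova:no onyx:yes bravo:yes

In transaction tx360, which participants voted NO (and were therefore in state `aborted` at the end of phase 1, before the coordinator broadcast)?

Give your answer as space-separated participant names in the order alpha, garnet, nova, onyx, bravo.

Answer: alpha

Derivation:
Txn tx360 phase 1: alpha no -> aborted; garnet yes -> prepared; nova yes -> prepared; onyx yes -> prepared; bravo yes -> prepared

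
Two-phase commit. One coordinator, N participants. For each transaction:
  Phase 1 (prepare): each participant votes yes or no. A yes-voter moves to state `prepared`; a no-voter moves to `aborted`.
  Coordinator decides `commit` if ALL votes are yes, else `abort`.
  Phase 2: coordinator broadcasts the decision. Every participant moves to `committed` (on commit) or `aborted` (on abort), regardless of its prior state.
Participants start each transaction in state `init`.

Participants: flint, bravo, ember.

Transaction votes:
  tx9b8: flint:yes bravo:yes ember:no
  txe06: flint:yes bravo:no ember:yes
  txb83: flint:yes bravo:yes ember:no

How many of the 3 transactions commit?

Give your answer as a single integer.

Answer: 0

Derivation:
tx9b8: no from ember -> abort (commits=0)
txe06: no from bravo -> abort (commits=0)
txb83: no from ember -> abort (commits=0)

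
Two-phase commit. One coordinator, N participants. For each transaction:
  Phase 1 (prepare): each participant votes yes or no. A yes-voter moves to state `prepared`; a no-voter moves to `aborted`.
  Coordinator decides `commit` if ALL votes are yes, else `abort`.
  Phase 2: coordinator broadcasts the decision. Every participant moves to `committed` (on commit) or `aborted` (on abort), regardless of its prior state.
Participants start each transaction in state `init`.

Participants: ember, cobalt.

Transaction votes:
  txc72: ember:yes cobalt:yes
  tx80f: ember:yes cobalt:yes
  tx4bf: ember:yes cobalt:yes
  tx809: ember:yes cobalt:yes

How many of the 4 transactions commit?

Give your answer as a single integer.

Answer: 4

Derivation:
txc72: all yes -> commit (commits=1)
tx80f: all yes -> commit (commits=2)
tx4bf: all yes -> commit (commits=3)
tx809: all yes -> commit (commits=4)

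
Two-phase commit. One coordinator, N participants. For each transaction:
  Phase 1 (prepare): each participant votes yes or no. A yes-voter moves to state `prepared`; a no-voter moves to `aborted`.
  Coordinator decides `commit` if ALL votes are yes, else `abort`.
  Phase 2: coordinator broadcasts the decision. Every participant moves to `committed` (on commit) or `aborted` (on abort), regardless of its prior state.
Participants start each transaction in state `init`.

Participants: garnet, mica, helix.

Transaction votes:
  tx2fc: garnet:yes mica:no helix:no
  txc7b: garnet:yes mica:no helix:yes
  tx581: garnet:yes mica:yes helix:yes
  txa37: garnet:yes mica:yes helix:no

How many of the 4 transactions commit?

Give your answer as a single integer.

tx2fc: no from mica, helix -> abort (commits=0)
txc7b: no from mica -> abort (commits=0)
tx581: all yes -> commit (commits=1)
txa37: no from helix -> abort (commits=1)

Answer: 1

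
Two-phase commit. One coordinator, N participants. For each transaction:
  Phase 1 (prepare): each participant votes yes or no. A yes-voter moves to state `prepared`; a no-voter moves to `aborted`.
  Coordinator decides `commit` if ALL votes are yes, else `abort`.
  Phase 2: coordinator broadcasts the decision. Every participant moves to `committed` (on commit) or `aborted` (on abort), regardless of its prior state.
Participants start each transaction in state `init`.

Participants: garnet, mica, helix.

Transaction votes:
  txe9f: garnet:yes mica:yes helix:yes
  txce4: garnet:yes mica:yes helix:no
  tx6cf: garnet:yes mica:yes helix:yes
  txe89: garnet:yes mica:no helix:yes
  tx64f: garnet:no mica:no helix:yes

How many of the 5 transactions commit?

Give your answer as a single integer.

Answer: 2

Derivation:
txe9f: all yes -> commit (commits=1)
txce4: no from helix -> abort (commits=1)
tx6cf: all yes -> commit (commits=2)
txe89: no from mica -> abort (commits=2)
tx64f: no from garnet, mica -> abort (commits=2)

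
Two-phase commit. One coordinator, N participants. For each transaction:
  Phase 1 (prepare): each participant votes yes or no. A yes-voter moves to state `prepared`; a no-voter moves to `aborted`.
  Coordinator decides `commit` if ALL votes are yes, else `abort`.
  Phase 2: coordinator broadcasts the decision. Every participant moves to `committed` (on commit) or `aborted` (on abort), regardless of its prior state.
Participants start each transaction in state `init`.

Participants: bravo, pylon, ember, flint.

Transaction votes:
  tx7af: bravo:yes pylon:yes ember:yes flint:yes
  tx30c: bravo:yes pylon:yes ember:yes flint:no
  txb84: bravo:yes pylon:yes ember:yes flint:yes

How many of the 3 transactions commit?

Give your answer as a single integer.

Answer: 2

Derivation:
tx7af: all yes -> commit (commits=1)
tx30c: no from flint -> abort (commits=1)
txb84: all yes -> commit (commits=2)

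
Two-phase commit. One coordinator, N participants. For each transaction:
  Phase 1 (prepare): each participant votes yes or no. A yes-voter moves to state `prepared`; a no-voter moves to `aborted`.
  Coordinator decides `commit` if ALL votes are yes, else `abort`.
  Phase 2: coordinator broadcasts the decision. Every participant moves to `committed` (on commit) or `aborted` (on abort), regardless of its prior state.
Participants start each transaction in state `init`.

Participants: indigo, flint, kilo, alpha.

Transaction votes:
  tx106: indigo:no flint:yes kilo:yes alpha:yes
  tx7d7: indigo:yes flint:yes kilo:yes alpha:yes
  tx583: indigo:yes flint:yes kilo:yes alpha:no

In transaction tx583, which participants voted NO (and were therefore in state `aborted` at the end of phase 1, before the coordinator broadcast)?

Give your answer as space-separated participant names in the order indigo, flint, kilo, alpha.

Answer: alpha

Derivation:
Txn tx583 phase 1: indigo yes -> prepared; flint yes -> prepared; kilo yes -> prepared; alpha no -> aborted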